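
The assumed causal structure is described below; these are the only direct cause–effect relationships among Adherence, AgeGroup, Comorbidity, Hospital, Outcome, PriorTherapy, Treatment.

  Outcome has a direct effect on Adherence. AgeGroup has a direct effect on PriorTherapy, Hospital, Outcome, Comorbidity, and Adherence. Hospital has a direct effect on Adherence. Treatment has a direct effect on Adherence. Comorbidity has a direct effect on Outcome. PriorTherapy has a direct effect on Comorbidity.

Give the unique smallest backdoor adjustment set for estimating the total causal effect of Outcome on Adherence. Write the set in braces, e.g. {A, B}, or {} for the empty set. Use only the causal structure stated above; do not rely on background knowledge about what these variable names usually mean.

{AgeGroup}

Variables eligible for adjustment (non-descendants of Outcome, excluding Outcome and Adherence): {AgeGroup, Comorbidity, Hospital, PriorTherapy, Treatment}.
Backdoor paths from Outcome to Adherence:
  P1: Outcome <- AgeGroup -> Hospital -> Adherence
  P2: Outcome <- AgeGroup -> Adherence
  P3: Outcome <- Comorbidity <- AgeGroup -> Hospital -> Adherence
  P4: Outcome <- Comorbidity <- AgeGroup -> Adherence
  P5: Outcome <- Comorbidity <- PriorTherapy <- AgeGroup -> Hospital -> Adherence
  P6: Outcome <- Comorbidity <- PriorTherapy <- AgeGroup -> Adherence
The empty set is not sufficient: P1 (Outcome <- AgeGroup -> Hospital -> Adherence) has no collider blocking it and no conditioned non-collider, so it is open.
Try {AgeGroup}:
  P1: blocked at fork node AgeGroup ∈ conditioning set.
  P2: blocked at fork node AgeGroup ∈ conditioning set.
  P3: blocked at fork node AgeGroup ∈ conditioning set.
  P4: blocked at fork node AgeGroup ∈ conditioning set.
  P5: blocked at fork node AgeGroup ∈ conditioning set.
  P6: blocked at fork node AgeGroup ∈ conditioning set.
{AgeGroup} contains no descendant of Outcome and blocks every backdoor path.
No other singleton works — e.g. {PriorTherapy} leaves P1 open — so {AgeGroup} is the unique smallest valid adjustment set.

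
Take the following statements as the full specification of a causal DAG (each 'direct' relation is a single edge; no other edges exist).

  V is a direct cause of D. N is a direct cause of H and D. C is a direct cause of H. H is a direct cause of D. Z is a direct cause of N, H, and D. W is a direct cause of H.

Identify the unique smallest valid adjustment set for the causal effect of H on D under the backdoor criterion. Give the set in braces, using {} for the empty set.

{N, Z}

Variables eligible for adjustment (non-descendants of H, excluding H and D): {C, N, V, W, Z}.
Backdoor paths from H to D:
  P1: H <- Z -> N -> D
  P2: H <- Z -> D
  P3: H <- N <- Z -> D
  P4: H <- N -> D
The empty set is not sufficient: P1 (H <- Z -> N -> D) has no collider blocking it and no conditioned non-collider, so it is open.
Try {N, Z}:
  P1: blocked at fork node Z ∈ conditioning set.
  P2: blocked at fork node Z ∈ conditioning set.
  P3: blocked at chain node N ∈ conditioning set.
  P4: blocked at fork node N ∈ conditioning set.
{N, Z} contains no descendant of H and blocks every backdoor path.
Every element of {N, Z} is needed (dropping N leaves P4 open; dropping Z leaves P2 open), so no proper subset is valid.
Among all size-2 subsets of the eligible variables, only {N, Z} blocks every backdoor path, so it is the unique smallest valid adjustment set.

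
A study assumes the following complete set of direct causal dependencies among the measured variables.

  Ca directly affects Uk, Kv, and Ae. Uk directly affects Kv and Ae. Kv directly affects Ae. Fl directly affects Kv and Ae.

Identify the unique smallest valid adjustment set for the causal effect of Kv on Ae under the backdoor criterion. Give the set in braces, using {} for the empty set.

Variables eligible for adjustment (non-descendants of Kv, excluding Kv and Ae): {Ca, Fl, Uk}.
Backdoor paths from Kv to Ae:
  P1: Kv <- Ca -> Uk -> Ae
  P2: Kv <- Ca -> Ae
  P3: Kv <- Fl -> Ae
  P4: Kv <- Uk <- Ca -> Ae
  P5: Kv <- Uk -> Ae
The empty set is not sufficient: P1 (Kv <- Ca -> Uk -> Ae) has no collider blocking it and no conditioned non-collider, so it is open.
Try {Ca, Fl, Uk}:
  P1: blocked at fork node Ca ∈ conditioning set.
  P2: blocked at fork node Ca ∈ conditioning set.
  P3: blocked at fork node Fl ∈ conditioning set.
  P4: blocked at chain node Uk ∈ conditioning set.
  P5: blocked at fork node Uk ∈ conditioning set.
{Ca, Fl, Uk} contains no descendant of Kv and blocks every backdoor path.
Every element of {Ca, Fl, Uk} is needed (dropping Ca leaves P2 open; dropping Fl leaves P3 open; dropping Uk leaves P5 open), so no proper subset is valid.
Among all size-3 subsets of the eligible variables, only {Ca, Fl, Uk} blocks every backdoor path, so it is the unique smallest valid adjustment set.

{Ca, Fl, Uk}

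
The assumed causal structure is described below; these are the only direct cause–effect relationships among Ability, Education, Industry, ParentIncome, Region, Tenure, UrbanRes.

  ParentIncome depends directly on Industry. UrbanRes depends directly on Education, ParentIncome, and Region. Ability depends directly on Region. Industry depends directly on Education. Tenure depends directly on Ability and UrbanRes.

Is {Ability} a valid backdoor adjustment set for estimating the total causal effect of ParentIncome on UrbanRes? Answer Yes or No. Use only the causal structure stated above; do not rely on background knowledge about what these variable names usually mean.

Backdoor paths from ParentIncome to UrbanRes (paths whose first edge points into ParentIncome):
  P1: ParentIncome <- Industry <- Education -> UrbanRes
Condition 1 (no descendant of ParentIncome in the set): holds — descendants of ParentIncome are {Tenure, UrbanRes}; none are in {Ability}.
Condition 2 (every backdoor path blocked by {Ability}):
  P1: open — no interior node is in the conditioning set.
{Ability} does not satisfy the backdoor criterion.

No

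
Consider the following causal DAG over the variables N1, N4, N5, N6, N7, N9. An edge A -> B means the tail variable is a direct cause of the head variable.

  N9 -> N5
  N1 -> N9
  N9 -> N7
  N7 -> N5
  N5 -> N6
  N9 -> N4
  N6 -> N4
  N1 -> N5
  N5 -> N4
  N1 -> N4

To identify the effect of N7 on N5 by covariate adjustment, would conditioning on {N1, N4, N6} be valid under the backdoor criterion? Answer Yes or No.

Backdoor paths from N7 to N5 (paths whose first edge points into N7):
  P1: N7 <- N9 <- N1 -> N5
  P2: N7 <- N9 <- N1 -> N4 <- N5
  P3: N7 <- N9 <- N1 -> N4 <- N6 <- N5
  P4: N7 <- N9 -> N5
  P5: N7 <- N9 -> N4 <- N1 -> N5
  P6: N7 <- N9 -> N4 <- N5
  P7: N7 <- N9 -> N4 <- N6 <- N5
Condition 1 (no descendant of N7 in the set): FAILS — N4 and N6 are descendants of N7.
Condition 2 (every backdoor path blocked by {N1, N4, N6}):
  P1: blocked at fork node N1 ∈ conditioning set.
  P2: blocked at fork node N1 ∈ conditioning set.
  P3: blocked at fork node N1 ∈ conditioning set.
  P4: open — no interior node is in the conditioning set.
  P5: blocked at fork node N1 ∈ conditioning set.
  P6: open — collider(s) N4 are conditioned on (or have a conditioned descendant) and no non-collider on the path is in the set.
  P7: blocked at chain node N6 ∈ conditioning set.
{N1, N4, N6} does not satisfy the backdoor criterion.

No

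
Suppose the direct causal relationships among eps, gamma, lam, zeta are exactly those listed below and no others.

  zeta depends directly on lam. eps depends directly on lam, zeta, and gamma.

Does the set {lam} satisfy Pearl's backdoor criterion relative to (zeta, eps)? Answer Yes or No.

Yes

Backdoor paths from zeta to eps (paths whose first edge points into zeta):
  P1: zeta <- lam -> eps
Condition 1 (no descendant of zeta in the set): holds — descendants of zeta are {eps}; none are in {lam}.
Condition 2 (every backdoor path blocked by {lam}):
  P1: blocked at fork node lam ∈ conditioning set.
{lam} satisfies the backdoor criterion.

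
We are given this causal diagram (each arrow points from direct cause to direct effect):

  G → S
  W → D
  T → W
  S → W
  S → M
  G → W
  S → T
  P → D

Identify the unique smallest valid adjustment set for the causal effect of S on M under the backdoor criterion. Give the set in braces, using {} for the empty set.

Variables eligible for adjustment (non-descendants of S, excluding S and M): {G, P}.
Backdoor paths from S to M:
  (none)
With no backdoor paths the empty set already satisfies the criterion, and it is trivially minimal.

{}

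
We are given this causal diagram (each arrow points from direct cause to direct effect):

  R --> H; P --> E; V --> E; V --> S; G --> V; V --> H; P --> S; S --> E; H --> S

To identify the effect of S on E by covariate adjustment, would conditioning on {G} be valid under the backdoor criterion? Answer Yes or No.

Backdoor paths from S to E (paths whose first edge points into S):
  P1: S <- P -> E
  P2: S <- V -> E
  P3: S <- H <- V -> E
Condition 1 (no descendant of S in the set): holds — descendants of S are {E}; none are in {G}.
Condition 2 (every backdoor path blocked by {G}):
  P1: open — no interior node is in the conditioning set.
  P2: open — no interior node is in the conditioning set.
  P3: open — no interior node is in the conditioning set.
{G} does not satisfy the backdoor criterion.

No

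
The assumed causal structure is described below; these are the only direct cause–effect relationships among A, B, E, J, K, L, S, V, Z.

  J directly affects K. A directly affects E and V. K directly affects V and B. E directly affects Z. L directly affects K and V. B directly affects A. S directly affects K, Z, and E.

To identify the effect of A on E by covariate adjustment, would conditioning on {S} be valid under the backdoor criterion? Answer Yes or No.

Yes

Backdoor paths from A to E (paths whose first edge points into A):
  P1: A <- B <- K <- S -> E
  P2: A <- B <- K <- S -> Z <- E
Condition 1 (no descendant of A in the set): holds — descendants of A are {E, V, Z}; none are in {S}.
Condition 2 (every backdoor path blocked by {S}):
  P1: blocked at fork node S ∈ conditioning set.
  P2: blocked at fork node S ∈ conditioning set.
{S} satisfies the backdoor criterion.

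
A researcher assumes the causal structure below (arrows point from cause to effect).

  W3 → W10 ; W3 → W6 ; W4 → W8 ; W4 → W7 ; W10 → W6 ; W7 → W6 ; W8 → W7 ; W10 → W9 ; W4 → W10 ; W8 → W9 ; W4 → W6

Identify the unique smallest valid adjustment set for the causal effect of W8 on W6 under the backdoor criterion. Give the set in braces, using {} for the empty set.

Variables eligible for adjustment (non-descendants of W8, excluding W8 and W6): {W10, W3, W4}.
Backdoor paths from W8 to W6:
  P1: W8 <- W4 -> W10 <- W3 -> W6
  P2: W8 <- W4 -> W10 -> W6
  P3: W8 <- W4 -> W7 -> W6
  P4: W8 <- W4 -> W6
The empty set is not sufficient: P2 (W8 <- W4 -> W10 -> W6) has no collider blocking it and no conditioned non-collider, so it is open.
Try {W4}:
  P1: blocked at fork node W4 ∈ conditioning set.
  P2: blocked at fork node W4 ∈ conditioning set.
  P3: blocked at fork node W4 ∈ conditioning set.
  P4: blocked at fork node W4 ∈ conditioning set.
{W4} contains no descendant of W8 and blocks every backdoor path.
No other singleton works — e.g. {W3} leaves P2 open — so {W4} is the unique smallest valid adjustment set.

{W4}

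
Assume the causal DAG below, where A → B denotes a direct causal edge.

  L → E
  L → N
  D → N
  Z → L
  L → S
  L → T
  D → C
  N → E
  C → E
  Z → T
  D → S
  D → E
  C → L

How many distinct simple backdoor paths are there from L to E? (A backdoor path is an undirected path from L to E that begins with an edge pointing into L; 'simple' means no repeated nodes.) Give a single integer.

A backdoor path from L to E is any simple undirected path whose first edge points into L (i.e. leaves L via a parent).
Parents of L: {C, Z}.
Enumerating:
  P1: L <- C <- D -> N -> E
  P2: L <- C <- D -> E
  P3: L <- C -> E
That exhausts the simple backdoor paths. Count: 3.

3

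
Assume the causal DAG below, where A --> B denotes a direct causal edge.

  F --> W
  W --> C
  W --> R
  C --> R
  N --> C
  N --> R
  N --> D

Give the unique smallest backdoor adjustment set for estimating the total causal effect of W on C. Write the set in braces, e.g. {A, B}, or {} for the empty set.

Variables eligible for adjustment (non-descendants of W, excluding W and C): {D, F, N}.
Backdoor paths from W to C:
  (none)
With no backdoor paths the empty set already satisfies the criterion, and it is trivially minimal.

{}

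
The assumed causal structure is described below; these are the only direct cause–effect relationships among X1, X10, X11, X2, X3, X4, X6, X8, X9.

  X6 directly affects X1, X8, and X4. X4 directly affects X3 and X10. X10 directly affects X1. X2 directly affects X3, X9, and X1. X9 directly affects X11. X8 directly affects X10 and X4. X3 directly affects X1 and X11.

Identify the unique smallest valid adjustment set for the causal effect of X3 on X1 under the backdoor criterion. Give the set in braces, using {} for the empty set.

{X2, X4}

Variables eligible for adjustment (non-descendants of X3, excluding X3 and X1): {X10, X2, X4, X6, X8, X9}.
Backdoor paths from X3 to X1:
  P1: X3 <- X2 -> X1
  P2: X3 <- X4 <- X6 -> X8 -> X10 -> X1
  P3: X3 <- X4 <- X6 -> X1
  P4: X3 <- X4 <- X8 <- X6 -> X1
  P5: X3 <- X4 <- X8 -> X10 -> X1
  P6: X3 <- X4 -> X10 <- X8 <- X6 -> X1
  P7: X3 <- X4 -> X10 -> X1
The empty set is not sufficient: P1 (X3 <- X2 -> X1) has no collider blocking it and no conditioned non-collider, so it is open.
Try {X2, X4}:
  P1: blocked at fork node X2 ∈ conditioning set.
  P2: blocked at chain node X4 ∈ conditioning set.
  P3: blocked at chain node X4 ∈ conditioning set.
  P4: blocked at chain node X4 ∈ conditioning set.
  P5: blocked at chain node X4 ∈ conditioning set.
  P6: blocked at fork node X4 ∈ conditioning set.
  P7: blocked at fork node X4 ∈ conditioning set.
{X2, X4} contains no descendant of X3 and blocks every backdoor path.
Every element of {X2, X4} is needed (dropping X2 leaves P1 open; dropping X4 leaves P2 open), so no proper subset is valid.
Among all size-2 subsets of the eligible variables, only {X2, X4} blocks every backdoor path, so it is the unique smallest valid adjustment set.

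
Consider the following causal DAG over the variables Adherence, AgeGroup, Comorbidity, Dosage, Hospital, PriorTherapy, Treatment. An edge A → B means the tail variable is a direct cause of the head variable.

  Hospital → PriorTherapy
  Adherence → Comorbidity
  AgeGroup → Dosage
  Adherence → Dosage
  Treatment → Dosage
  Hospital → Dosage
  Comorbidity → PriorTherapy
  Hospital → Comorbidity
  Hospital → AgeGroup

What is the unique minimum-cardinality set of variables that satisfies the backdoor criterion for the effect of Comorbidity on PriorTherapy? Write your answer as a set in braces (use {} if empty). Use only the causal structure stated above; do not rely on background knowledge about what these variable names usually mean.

{Hospital}

Variables eligible for adjustment (non-descendants of Comorbidity, excluding Comorbidity and PriorTherapy): {Adherence, AgeGroup, Dosage, Hospital, Treatment}.
Backdoor paths from Comorbidity to PriorTherapy:
  P1: Comorbidity <- Adherence -> Dosage <- Hospital -> PriorTherapy
  P2: Comorbidity <- Adherence -> Dosage <- AgeGroup <- Hospital -> PriorTherapy
  P3: Comorbidity <- Hospital -> PriorTherapy
The empty set is not sufficient: P3 (Comorbidity <- Hospital -> PriorTherapy) has no collider blocking it and no conditioned non-collider, so it is open.
Try {Hospital}:
  P1: blocked at collider Dosage (neither it nor any descendant is in the conditioning set).
  P2: blocked at collider Dosage (neither it nor any descendant is in the conditioning set).
  P3: blocked at fork node Hospital ∈ conditioning set.
{Hospital} contains no descendant of Comorbidity and blocks every backdoor path.
No other singleton works — e.g. {Adherence} leaves P3 open — so {Hospital} is the unique smallest valid adjustment set.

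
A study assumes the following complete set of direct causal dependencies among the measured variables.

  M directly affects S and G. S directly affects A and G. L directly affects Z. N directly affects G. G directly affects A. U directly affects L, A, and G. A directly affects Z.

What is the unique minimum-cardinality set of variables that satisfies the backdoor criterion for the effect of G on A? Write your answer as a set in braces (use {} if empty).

Variables eligible for adjustment (non-descendants of G, excluding G and A): {L, M, N, S, U}.
Backdoor paths from G to A:
  P1: G <- M -> S -> A
  P2: G <- S -> A
  P3: G <- U -> L -> Z <- A
  P4: G <- U -> A
The empty set is not sufficient: P1 (G <- M -> S -> A) has no collider blocking it and no conditioned non-collider, so it is open.
Try {S, U}:
  P1: blocked at chain node S ∈ conditioning set.
  P2: blocked at fork node S ∈ conditioning set.
  P3: blocked at fork node U ∈ conditioning set.
  P4: blocked at fork node U ∈ conditioning set.
{S, U} contains no descendant of G and blocks every backdoor path.
Every element of {S, U} is needed (dropping S leaves P1 open; dropping U leaves P4 open), so no proper subset is valid.
Among all size-2 subsets of the eligible variables, only {S, U} blocks every backdoor path, so it is the unique smallest valid adjustment set.

{S, U}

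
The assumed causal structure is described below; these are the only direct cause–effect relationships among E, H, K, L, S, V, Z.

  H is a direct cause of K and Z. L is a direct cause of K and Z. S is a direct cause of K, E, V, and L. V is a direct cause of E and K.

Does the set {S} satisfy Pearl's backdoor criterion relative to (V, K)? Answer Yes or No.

Yes

Backdoor paths from V to K (paths whose first edge points into V):
  P1: V <- S -> L -> Z <- H -> K
  P2: V <- S -> L -> K
  P3: V <- S -> K
Condition 1 (no descendant of V in the set): holds — descendants of V are {E, K}; none are in {S}.
Condition 2 (every backdoor path blocked by {S}):
  P1: blocked at fork node S ∈ conditioning set.
  P2: blocked at fork node S ∈ conditioning set.
  P3: blocked at fork node S ∈ conditioning set.
{S} satisfies the backdoor criterion.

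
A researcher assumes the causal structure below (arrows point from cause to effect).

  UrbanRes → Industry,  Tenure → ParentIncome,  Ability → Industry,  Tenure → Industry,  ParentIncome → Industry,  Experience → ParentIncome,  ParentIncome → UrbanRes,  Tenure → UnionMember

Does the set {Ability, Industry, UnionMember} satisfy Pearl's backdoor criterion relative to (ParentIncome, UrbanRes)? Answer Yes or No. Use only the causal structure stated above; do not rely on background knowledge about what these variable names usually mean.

Backdoor paths from ParentIncome to UrbanRes (paths whose first edge points into ParentIncome):
  P1: ParentIncome <- Tenure -> Industry <- UrbanRes
Condition 1 (no descendant of ParentIncome in the set): FAILS — Industry is a descendant of ParentIncome.
Condition 2 (every backdoor path blocked by {Ability, Industry, UnionMember}):
  P1: open — collider(s) Industry are conditioned on (or have a conditioned descendant) and no non-collider on the path is in the set.
{Ability, Industry, UnionMember} does not satisfy the backdoor criterion.

No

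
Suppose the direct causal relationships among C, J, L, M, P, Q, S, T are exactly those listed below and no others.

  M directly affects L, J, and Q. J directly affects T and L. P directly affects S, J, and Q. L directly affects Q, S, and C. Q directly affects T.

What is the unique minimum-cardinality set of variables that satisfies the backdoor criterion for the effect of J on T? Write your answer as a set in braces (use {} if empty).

Variables eligible for adjustment (non-descendants of J, excluding J and T): {M, P}.
Backdoor paths from J to T:
  P1: J <- P -> Q -> T
  P2: J <- P -> S <- L <- M -> Q -> T
  P3: J <- P -> S <- L -> Q -> T
  P4: J <- M -> L -> Q -> T
  P5: J <- M -> L -> S <- P -> Q -> T
  P6: J <- M -> Q -> T
The empty set is not sufficient: P1 (J <- P -> Q -> T) has no collider blocking it and no conditioned non-collider, so it is open.
Try {M, P}:
  P1: blocked at fork node P ∈ conditioning set.
  P2: blocked at fork node P ∈ conditioning set.
  P3: blocked at fork node P ∈ conditioning set.
  P4: blocked at fork node M ∈ conditioning set.
  P5: blocked at fork node M ∈ conditioning set.
  P6: blocked at fork node M ∈ conditioning set.
{M, P} contains no descendant of J and blocks every backdoor path.
Every element of {M, P} is needed (dropping M leaves P4 open; dropping P leaves P1 open), so no proper subset is valid.
Among all size-2 subsets of the eligible variables, only {M, P} blocks every backdoor path, so it is the unique smallest valid adjustment set.

{M, P}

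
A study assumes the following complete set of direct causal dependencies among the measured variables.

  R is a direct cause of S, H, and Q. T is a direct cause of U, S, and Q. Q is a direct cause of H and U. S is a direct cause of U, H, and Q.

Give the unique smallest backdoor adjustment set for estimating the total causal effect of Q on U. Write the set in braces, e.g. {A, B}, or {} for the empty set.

{S, T}

Variables eligible for adjustment (non-descendants of Q, excluding Q and U): {R, S, T}.
Backdoor paths from Q to U:
  P1: Q <- R -> S <- T -> U
  P2: Q <- R -> S -> U
  P3: Q <- R -> H <- S <- T -> U
  P4: Q <- R -> H <- S -> U
  P5: Q <- T -> S -> U
  P6: Q <- T -> U
  P7: Q <- S <- T -> U
  P8: Q <- S -> U
The empty set is not sufficient: P2 (Q <- R -> S -> U) has no collider blocking it and no conditioned non-collider, so it is open.
Try {S, T}:
  P1: blocked at fork node T ∈ conditioning set.
  P2: blocked at chain node S ∈ conditioning set.
  P3: blocked at collider H (neither it nor any descendant is in the conditioning set).
  P4: blocked at collider H (neither it nor any descendant is in the conditioning set).
  P5: blocked at fork node T ∈ conditioning set.
  P6: blocked at fork node T ∈ conditioning set.
  P7: blocked at chain node S ∈ conditioning set.
  P8: blocked at fork node S ∈ conditioning set.
{S, T} contains no descendant of Q and blocks every backdoor path.
Every element of {S, T} is needed (dropping S leaves P2 open; dropping T leaves P1 open), so no proper subset is valid.
Among all size-2 subsets of the eligible variables, only {S, T} blocks every backdoor path, so it is the unique smallest valid adjustment set.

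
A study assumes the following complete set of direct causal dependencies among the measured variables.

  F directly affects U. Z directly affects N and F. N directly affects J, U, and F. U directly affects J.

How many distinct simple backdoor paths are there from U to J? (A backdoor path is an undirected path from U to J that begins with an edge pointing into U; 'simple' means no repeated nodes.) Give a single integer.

A backdoor path from U to J is any simple undirected path whose first edge points into U (i.e. leaves U via a parent).
Parents of U: {F, N}.
Enumerating:
  P1: U <- N -> J
  P2: U <- F <- Z -> N -> J
  P3: U <- F <- N -> J
That exhausts the simple backdoor paths. Count: 3.

3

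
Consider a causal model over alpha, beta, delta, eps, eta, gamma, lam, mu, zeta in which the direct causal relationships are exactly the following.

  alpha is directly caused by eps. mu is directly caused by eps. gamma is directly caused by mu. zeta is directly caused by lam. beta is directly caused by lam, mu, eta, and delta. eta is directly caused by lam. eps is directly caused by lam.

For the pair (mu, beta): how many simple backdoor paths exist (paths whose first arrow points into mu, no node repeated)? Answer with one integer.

A backdoor path from mu to beta is any simple undirected path whose first edge points into mu (i.e. leaves mu via a parent).
Parents of mu: {eps}.
Enumerating:
  P1: mu <- eps <- lam -> eta -> beta
  P2: mu <- eps <- lam -> beta
That exhausts the simple backdoor paths. Count: 2.

2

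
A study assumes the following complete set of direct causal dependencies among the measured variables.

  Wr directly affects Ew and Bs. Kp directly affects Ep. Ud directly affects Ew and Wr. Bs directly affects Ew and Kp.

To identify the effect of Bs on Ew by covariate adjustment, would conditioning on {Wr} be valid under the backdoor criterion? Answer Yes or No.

Yes

Backdoor paths from Bs to Ew (paths whose first edge points into Bs):
  P1: Bs <- Wr <- Ud -> Ew
  P2: Bs <- Wr -> Ew
Condition 1 (no descendant of Bs in the set): holds — descendants of Bs are {Ep, Ew, Kp}; none are in {Wr}.
Condition 2 (every backdoor path blocked by {Wr}):
  P1: blocked at chain node Wr ∈ conditioning set.
  P2: blocked at fork node Wr ∈ conditioning set.
{Wr} satisfies the backdoor criterion.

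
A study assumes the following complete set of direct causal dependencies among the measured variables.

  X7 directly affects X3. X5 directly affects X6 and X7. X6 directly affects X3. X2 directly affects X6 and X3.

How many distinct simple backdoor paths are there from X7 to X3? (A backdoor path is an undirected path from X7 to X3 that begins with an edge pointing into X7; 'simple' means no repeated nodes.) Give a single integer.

2

A backdoor path from X7 to X3 is any simple undirected path whose first edge points into X7 (i.e. leaves X7 via a parent).
Parents of X7: {X5}.
Enumerating:
  P1: X7 <- X5 -> X6 <- X2 -> X3
  P2: X7 <- X5 -> X6 -> X3
That exhausts the simple backdoor paths. Count: 2.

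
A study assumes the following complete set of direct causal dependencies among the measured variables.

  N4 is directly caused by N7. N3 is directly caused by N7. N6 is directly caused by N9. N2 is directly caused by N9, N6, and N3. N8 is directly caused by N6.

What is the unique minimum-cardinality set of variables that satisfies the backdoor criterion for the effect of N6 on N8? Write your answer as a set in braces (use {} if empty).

Variables eligible for adjustment (non-descendants of N6, excluding N6 and N8): {N3, N4, N7, N9}.
Backdoor paths from N6 to N8:
  (none)
With no backdoor paths the empty set already satisfies the criterion, and it is trivially minimal.

{}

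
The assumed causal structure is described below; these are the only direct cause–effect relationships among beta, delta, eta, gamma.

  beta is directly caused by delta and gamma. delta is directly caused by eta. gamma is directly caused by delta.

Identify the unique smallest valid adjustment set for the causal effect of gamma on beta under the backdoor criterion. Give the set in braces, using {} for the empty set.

{delta}

Variables eligible for adjustment (non-descendants of gamma, excluding gamma and beta): {delta, eta}.
Backdoor paths from gamma to beta:
  P1: gamma <- delta -> beta
The empty set is not sufficient: P1 (gamma <- delta -> beta) has no collider blocking it and no conditioned non-collider, so it is open.
Try {delta}:
  P1: blocked at fork node delta ∈ conditioning set.
{delta} contains no descendant of gamma and blocks every backdoor path.
No other singleton works — e.g. {eta} leaves P1 open — so {delta} is the unique smallest valid adjustment set.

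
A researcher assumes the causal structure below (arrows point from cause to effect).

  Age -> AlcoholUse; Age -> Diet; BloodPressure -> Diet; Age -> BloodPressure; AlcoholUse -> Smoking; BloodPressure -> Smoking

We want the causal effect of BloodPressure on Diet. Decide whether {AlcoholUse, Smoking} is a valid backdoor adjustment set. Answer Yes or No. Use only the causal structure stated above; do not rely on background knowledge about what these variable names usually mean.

No

Backdoor paths from BloodPressure to Diet (paths whose first edge points into BloodPressure):
  P1: BloodPressure <- Age -> Diet
Condition 1 (no descendant of BloodPressure in the set): FAILS — Smoking is a descendant of BloodPressure.
Condition 2 (every backdoor path blocked by {AlcoholUse, Smoking}):
  P1: open — no interior node is in the conditioning set.
{AlcoholUse, Smoking} does not satisfy the backdoor criterion.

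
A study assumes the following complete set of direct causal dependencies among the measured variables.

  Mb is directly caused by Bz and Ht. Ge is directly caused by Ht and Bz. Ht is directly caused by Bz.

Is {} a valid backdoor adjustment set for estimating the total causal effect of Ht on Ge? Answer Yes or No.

No

Backdoor paths from Ht to Ge (paths whose first edge points into Ht):
  P1: Ht <- Bz -> Ge
Condition 1 (no descendant of Ht in the set): holds — descendants of Ht are {Ge, Mb}; none are in {}.
Condition 2 (every backdoor path blocked by {}):
  P1: open — no interior node is in the conditioning set.
{} does not satisfy the backdoor criterion.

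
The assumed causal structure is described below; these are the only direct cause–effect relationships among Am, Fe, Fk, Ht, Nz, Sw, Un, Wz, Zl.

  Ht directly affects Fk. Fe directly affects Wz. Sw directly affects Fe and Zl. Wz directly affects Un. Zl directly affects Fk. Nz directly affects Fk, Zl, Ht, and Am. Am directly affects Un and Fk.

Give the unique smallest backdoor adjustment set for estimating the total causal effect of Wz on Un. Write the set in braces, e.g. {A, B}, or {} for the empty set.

Variables eligible for adjustment (non-descendants of Wz, excluding Wz and Un): {Am, Fe, Fk, Ht, Nz, Sw, Zl}.
Backdoor paths from Wz to Un:
  P1: Wz <- Fe <- Sw -> Zl <- Nz -> Am -> Un
  P2: Wz <- Fe <- Sw -> Zl <- Nz -> Ht -> Fk <- Am -> Un
  P3: Wz <- Fe <- Sw -> Zl <- Nz -> Fk <- Am -> Un
  P4: Wz <- Fe <- Sw -> Zl -> Fk <- Nz -> Am -> Un
  P5: Wz <- Fe <- Sw -> Zl -> Fk <- Am -> Un
  P6: Wz <- Fe <- Sw -> Zl -> Fk <- Ht <- Nz -> Am -> Un
Each backdoor path contains an unconditioned collider, so every path is already blocked with the empty conditioning set:
  P1: blocked at collider Zl (neither it nor any descendant is in the conditioning set).
  P2: blocked at collider Zl (neither it nor any descendant is in the conditioning set).
  P3: blocked at collider Zl (neither it nor any descendant is in the conditioning set).
  P4: blocked at collider Fk (neither it nor any descendant is in the conditioning set).
  P5: blocked at collider Fk (neither it nor any descendant is in the conditioning set).
  P6: blocked at collider Fk (neither it nor any descendant is in the conditioning set).
The empty set is therefore the unique smallest valid set.

{}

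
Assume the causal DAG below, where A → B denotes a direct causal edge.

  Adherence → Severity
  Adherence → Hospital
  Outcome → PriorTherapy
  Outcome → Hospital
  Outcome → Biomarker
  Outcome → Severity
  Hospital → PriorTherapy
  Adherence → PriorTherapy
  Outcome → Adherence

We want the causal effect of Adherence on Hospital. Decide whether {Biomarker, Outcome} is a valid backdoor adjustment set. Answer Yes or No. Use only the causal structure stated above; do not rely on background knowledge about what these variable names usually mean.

Backdoor paths from Adherence to Hospital (paths whose first edge points into Adherence):
  P1: Adherence <- Outcome -> Hospital
  P2: Adherence <- Outcome -> PriorTherapy <- Hospital
Condition 1 (no descendant of Adherence in the set): holds — descendants of Adherence are {Hospital, PriorTherapy, Severity}; none are in {Biomarker, Outcome}.
Condition 2 (every backdoor path blocked by {Biomarker, Outcome}):
  P1: blocked at fork node Outcome ∈ conditioning set.
  P2: blocked at fork node Outcome ∈ conditioning set.
{Biomarker, Outcome} satisfies the backdoor criterion.

Yes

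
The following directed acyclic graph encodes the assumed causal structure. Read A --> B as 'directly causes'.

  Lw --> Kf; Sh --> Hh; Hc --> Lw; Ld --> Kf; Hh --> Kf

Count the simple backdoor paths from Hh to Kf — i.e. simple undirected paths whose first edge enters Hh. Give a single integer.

0

A backdoor path from Hh to Kf is any simple undirected path whose first edge points into Hh (i.e. leaves Hh via a parent).
Parents of Hh: {Sh}.
No simple path from any parent of Hh reaches Kf without revisiting Hh, so there are no backdoor paths.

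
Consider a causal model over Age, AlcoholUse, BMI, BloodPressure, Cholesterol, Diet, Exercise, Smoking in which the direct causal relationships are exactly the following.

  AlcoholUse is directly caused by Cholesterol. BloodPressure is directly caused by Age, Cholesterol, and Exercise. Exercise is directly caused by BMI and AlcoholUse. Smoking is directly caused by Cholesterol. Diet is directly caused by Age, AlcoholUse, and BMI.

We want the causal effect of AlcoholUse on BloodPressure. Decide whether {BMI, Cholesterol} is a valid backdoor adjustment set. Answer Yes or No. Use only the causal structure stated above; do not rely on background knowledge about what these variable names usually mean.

Backdoor paths from AlcoholUse to BloodPressure (paths whose first edge points into AlcoholUse):
  P1: AlcoholUse <- Cholesterol -> BloodPressure
Condition 1 (no descendant of AlcoholUse in the set): holds — descendants of AlcoholUse are {BloodPressure, Diet, Exercise}; none are in {BMI, Cholesterol}.
Condition 2 (every backdoor path blocked by {BMI, Cholesterol}):
  P1: blocked at fork node Cholesterol ∈ conditioning set.
{BMI, Cholesterol} satisfies the backdoor criterion.

Yes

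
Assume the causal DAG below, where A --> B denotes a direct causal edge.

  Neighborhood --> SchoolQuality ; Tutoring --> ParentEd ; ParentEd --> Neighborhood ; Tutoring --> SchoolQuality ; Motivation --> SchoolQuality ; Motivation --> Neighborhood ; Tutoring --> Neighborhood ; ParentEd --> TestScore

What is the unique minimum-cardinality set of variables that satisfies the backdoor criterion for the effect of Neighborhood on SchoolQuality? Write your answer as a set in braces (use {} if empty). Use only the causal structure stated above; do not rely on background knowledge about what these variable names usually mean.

Variables eligible for adjustment (non-descendants of Neighborhood, excluding Neighborhood and SchoolQuality): {Motivation, ParentEd, TestScore, Tutoring}.
Backdoor paths from Neighborhood to SchoolQuality:
  P1: Neighborhood <- Tutoring -> SchoolQuality
  P2: Neighborhood <- Motivation -> SchoolQuality
  P3: Neighborhood <- ParentEd <- Tutoring -> SchoolQuality
The empty set is not sufficient: P1 (Neighborhood <- Tutoring -> SchoolQuality) has no collider blocking it and no conditioned non-collider, so it is open.
Try {Motivation, Tutoring}:
  P1: blocked at fork node Tutoring ∈ conditioning set.
  P2: blocked at fork node Motivation ∈ conditioning set.
  P3: blocked at fork node Tutoring ∈ conditioning set.
{Motivation, Tutoring} contains no descendant of Neighborhood and blocks every backdoor path.
Every element of {Motivation, Tutoring} is needed (dropping Motivation leaves P2 open; dropping Tutoring leaves P1 open), so no proper subset is valid.
Among all size-2 subsets of the eligible variables, only {Motivation, Tutoring} blocks every backdoor path, so it is the unique smallest valid adjustment set.

{Motivation, Tutoring}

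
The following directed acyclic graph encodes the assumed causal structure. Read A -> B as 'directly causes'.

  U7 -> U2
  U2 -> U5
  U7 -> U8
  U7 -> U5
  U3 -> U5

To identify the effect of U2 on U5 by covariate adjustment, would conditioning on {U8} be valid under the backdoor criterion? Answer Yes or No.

Backdoor paths from U2 to U5 (paths whose first edge points into U2):
  P1: U2 <- U7 -> U5
Condition 1 (no descendant of U2 in the set): holds — descendants of U2 are {U5}; none are in {U8}.
Condition 2 (every backdoor path blocked by {U8}):
  P1: open — no interior node is in the conditioning set.
{U8} does not satisfy the backdoor criterion.

No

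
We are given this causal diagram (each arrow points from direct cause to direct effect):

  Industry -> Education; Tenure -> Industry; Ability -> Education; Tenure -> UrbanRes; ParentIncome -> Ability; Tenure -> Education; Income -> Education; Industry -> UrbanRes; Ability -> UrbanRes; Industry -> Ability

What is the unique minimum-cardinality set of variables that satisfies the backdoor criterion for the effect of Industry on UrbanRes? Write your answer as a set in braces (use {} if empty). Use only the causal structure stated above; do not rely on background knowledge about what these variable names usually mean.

{Tenure}

Variables eligible for adjustment (non-descendants of Industry, excluding Industry and UrbanRes): {Income, ParentIncome, Tenure}.
Backdoor paths from Industry to UrbanRes:
  P1: Industry <- Tenure -> UrbanRes
  P2: Industry <- Tenure -> Education <- Ability -> UrbanRes
The empty set is not sufficient: P1 (Industry <- Tenure -> UrbanRes) has no collider blocking it and no conditioned non-collider, so it is open.
Try {Tenure}:
  P1: blocked at fork node Tenure ∈ conditioning set.
  P2: blocked at fork node Tenure ∈ conditioning set.
{Tenure} contains no descendant of Industry and blocks every backdoor path.
No other singleton works — e.g. {Income} leaves P1 open — so {Tenure} is the unique smallest valid adjustment set.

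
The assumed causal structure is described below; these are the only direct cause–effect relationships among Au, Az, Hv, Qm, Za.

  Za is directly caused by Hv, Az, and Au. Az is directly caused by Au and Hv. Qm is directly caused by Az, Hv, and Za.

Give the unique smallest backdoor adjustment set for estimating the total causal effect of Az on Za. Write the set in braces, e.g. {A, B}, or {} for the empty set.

Variables eligible for adjustment (non-descendants of Az, excluding Az and Za): {Au, Hv}.
Backdoor paths from Az to Za:
  P1: Az <- Hv -> Za
  P2: Az <- Hv -> Qm <- Za
  P3: Az <- Au -> Za
The empty set is not sufficient: P1 (Az <- Hv -> Za) has no collider blocking it and no conditioned non-collider, so it is open.
Try {Au, Hv}:
  P1: blocked at fork node Hv ∈ conditioning set.
  P2: blocked at fork node Hv ∈ conditioning set.
  P3: blocked at fork node Au ∈ conditioning set.
{Au, Hv} contains no descendant of Az and blocks every backdoor path.
Every element of {Au, Hv} is needed (dropping Au leaves P3 open; dropping Hv leaves P1 open), so no proper subset is valid.
Among all size-2 subsets of the eligible variables, only {Au, Hv} blocks every backdoor path, so it is the unique smallest valid adjustment set.

{Au, Hv}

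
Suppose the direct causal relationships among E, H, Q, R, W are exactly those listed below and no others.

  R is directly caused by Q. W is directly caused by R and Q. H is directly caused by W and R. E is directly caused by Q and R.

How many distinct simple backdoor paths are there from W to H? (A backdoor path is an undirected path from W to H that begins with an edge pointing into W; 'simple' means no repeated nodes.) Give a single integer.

A backdoor path from W to H is any simple undirected path whose first edge points into W (i.e. leaves W via a parent).
Parents of W: {Q, R}.
Enumerating:
  P1: W <- Q -> R -> H
  P2: W <- Q -> E <- R -> H
  P3: W <- R -> H
That exhausts the simple backdoor paths. Count: 3.

3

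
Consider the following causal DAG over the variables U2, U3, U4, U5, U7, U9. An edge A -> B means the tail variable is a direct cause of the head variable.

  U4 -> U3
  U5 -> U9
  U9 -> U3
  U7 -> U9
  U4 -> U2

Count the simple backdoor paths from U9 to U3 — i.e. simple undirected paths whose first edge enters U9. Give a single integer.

A backdoor path from U9 to U3 is any simple undirected path whose first edge points into U9 (i.e. leaves U9 via a parent).
Parents of U9: {U5, U7}.
No simple path from any parent of U9 reaches U3 without revisiting U9, so there are no backdoor paths.

0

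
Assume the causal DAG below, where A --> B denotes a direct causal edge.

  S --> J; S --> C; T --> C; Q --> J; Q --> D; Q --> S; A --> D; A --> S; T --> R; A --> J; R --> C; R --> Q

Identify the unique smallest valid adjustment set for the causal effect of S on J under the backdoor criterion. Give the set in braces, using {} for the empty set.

Variables eligible for adjustment (non-descendants of S, excluding S and J): {A, D, Q, R, T}.
Backdoor paths from S to J:
  P1: S <- A -> D <- Q -> J
  P2: S <- A -> J
  P3: S <- Q -> D <- A -> J
  P4: S <- Q -> J
The empty set is not sufficient: P2 (S <- A -> J) has no collider blocking it and no conditioned non-collider, so it is open.
Try {A, Q}:
  P1: blocked at fork node A ∈ conditioning set.
  P2: blocked at fork node A ∈ conditioning set.
  P3: blocked at fork node Q ∈ conditioning set.
  P4: blocked at fork node Q ∈ conditioning set.
{A, Q} contains no descendant of S and blocks every backdoor path.
Every element of {A, Q} is needed (dropping A leaves P2 open; dropping Q leaves P4 open), so no proper subset is valid.
Among all size-2 subsets of the eligible variables, only {A, Q} blocks every backdoor path, so it is the unique smallest valid adjustment set.

{A, Q}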